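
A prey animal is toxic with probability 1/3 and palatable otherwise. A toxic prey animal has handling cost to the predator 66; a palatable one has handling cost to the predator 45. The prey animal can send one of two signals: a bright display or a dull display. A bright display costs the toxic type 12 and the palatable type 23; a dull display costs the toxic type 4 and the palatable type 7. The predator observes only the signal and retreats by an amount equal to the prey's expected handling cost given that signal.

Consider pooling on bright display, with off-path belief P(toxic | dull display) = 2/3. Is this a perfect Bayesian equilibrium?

No

On the equilibrium path (bright display) the predator holds the prior 1/3 and pays 1/3·66 + 2/3·45 = 52. Off-path (dull display) belief 2/3 gives 2/3·66 + 1/3·45 = 59.
Toxic: bright display gives 52 − 12 = 40; dull display gives 59 − 4 = 55. Deviates. ✗
Palatable: bright display gives 52 − 23 = 29; dull display gives 59 − 7 = 52. Deviates. ✗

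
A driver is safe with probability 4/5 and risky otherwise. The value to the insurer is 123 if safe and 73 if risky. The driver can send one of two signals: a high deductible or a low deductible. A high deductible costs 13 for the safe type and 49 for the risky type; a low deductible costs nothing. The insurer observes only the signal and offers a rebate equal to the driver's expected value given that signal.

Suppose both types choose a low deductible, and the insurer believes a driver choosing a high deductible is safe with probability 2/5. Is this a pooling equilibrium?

Yes

On the equilibrium path (low deductible) the insurer holds the prior 4/5 and pays 4/5·123 + 1/5·73 = 113. Off-path (high deductible) belief 2/5 gives 2/5·123 + 3/5·73 = 93.
Safe: low deductible gives 113 − 0 = 113; high deductible gives 93 − 13 = 80. Stays. ✓
Risky: low deductible gives 113 − 0 = 113; high deductible gives 93 − 49 = 44. Stays. ✓
Beliefs are Bayes-consistent on-path and both types best-respond.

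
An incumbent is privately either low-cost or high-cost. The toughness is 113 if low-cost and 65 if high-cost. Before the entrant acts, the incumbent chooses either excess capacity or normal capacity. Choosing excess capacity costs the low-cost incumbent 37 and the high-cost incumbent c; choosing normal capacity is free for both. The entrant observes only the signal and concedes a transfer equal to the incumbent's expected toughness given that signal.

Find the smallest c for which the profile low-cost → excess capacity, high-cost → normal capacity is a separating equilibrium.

48

Under separation: excess capacity → low-cost (pays 113); normal capacity → high-cost (pays 65).
Low-cost: 113 − 37 = 76 ≥ 65 − 0 = 65. Holds regardless of c. ✓
High-cost: 65 − 0 ≥ 113 − c, so c ≥ 113 − 65 = 48.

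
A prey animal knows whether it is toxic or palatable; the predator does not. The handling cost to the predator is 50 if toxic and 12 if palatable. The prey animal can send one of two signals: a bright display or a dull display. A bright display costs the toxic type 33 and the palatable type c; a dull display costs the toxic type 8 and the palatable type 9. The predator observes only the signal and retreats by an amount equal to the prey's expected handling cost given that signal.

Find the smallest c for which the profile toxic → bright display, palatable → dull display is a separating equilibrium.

47

Under separation: bright display → toxic (pays 50); dull display → palatable (pays 12).
Toxic: 50 − 33 = 17 ≥ 12 − 8 = 4. Holds regardless of c. ✓
Palatable: 12 − 9 ≥ 50 − c, so c ≥ 50 − 3 = 47.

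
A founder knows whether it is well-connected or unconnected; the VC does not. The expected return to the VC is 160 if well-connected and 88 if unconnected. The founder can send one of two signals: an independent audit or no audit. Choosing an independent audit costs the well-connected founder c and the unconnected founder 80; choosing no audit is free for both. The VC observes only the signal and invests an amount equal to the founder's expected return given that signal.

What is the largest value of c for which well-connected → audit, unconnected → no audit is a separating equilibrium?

72

Under separation: audit → well-connected (pays 160); no audit → unconnected (pays 88).
Unconnected: 88 − 0 = 88 ≥ 160 − 80 = 80. Holds regardless of c. ✓
Well-connected: 160 − c ≥ 88 − 0, so c ≤ 160 − 88 = 72.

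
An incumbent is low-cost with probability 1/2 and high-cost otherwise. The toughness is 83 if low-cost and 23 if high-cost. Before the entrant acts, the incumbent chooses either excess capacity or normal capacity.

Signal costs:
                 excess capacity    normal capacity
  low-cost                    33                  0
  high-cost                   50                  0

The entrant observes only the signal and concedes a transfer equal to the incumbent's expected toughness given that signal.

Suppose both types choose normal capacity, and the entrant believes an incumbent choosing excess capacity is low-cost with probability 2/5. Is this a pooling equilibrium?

At the pooled signal (normal capacity) the entrant holds the prior 1/2 and pays 1/2·83 + 1/2·23 = 53. Off-path (excess capacity) belief 2/5 gives 2/5·83 + 3/5·23 = 47.
Low-cost: normal capacity gives 53 − 0 = 53; excess capacity gives 47 − 33 = 14. Stays. ✓
High-cost: normal capacity gives 53 − 0 = 53; excess capacity gives 47 − 50 = -3. Stays. ✓

Yes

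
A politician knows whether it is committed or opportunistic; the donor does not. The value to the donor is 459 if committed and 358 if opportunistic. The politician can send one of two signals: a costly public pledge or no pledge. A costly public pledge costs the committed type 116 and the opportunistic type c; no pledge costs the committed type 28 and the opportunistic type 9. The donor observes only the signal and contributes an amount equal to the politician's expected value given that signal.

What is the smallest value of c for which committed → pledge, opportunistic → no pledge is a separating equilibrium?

110

Under separation: pledge → committed (pays 459); no pledge → opportunistic (pays 358).
Committed: 459 − 116 = 343 ≥ 358 − 28 = 330. Holds regardless of c. ✓
Opportunistic: 358 − 9 ≥ 459 − c, so c ≥ 459 − 349 = 110.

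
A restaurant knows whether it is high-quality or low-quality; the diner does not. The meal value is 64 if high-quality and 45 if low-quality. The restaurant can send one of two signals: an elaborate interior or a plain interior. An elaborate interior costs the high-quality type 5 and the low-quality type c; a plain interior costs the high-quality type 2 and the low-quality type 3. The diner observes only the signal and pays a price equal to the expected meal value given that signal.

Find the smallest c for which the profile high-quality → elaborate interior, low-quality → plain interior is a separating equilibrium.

22

Under separation: elaborate interior → high-quality (pays 64); plain interior → low-quality (pays 45).
High-quality: 64 − 5 = 59 ≥ 45 − 2 = 43. Holds regardless of c. ✓
Low-quality: 45 − 3 ≥ 64 − c, so c ≥ 64 − 42 = 22.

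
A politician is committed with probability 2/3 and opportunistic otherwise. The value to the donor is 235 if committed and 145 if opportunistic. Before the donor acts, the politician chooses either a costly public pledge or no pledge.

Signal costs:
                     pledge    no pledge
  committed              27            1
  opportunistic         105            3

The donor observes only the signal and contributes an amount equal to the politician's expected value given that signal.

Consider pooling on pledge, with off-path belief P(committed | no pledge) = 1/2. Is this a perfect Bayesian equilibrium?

No

On the equilibrium path (pledge) the donor holds the prior 2/3 and pays 2/3·235 + 1/3·145 = 205. Off-path (no pledge) belief 1/2 gives 1/2·235 + 1/2·145 = 190.
Committed: pledge gives 205 − 27 = 178; no pledge gives 190 − 1 = 189. Deviates. ✗
Opportunistic: pledge gives 205 − 105 = 100; no pledge gives 190 − 3 = 187. Deviates. ✗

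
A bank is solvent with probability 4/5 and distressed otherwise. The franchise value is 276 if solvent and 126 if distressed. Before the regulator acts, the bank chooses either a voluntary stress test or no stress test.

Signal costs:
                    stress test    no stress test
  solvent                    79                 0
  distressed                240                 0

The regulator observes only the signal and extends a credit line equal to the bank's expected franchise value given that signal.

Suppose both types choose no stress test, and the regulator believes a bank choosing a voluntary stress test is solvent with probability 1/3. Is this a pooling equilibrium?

On the equilibrium path (no stress test) the regulator holds the prior 4/5 and pays 4/5·276 + 1/5·126 = 246. Off-path (stress test) belief 1/3 gives 1/3·276 + 2/3·126 = 176.
Solvent: no stress test gives 246 − 0 = 246; stress test gives 176 − 79 = 97. Stays. ✓
Distressed: no stress test gives 246 − 0 = 246; stress test gives 176 − 240 = -64. Stays. ✓
Beliefs are Bayes-consistent on-path and both types best-respond.

Yes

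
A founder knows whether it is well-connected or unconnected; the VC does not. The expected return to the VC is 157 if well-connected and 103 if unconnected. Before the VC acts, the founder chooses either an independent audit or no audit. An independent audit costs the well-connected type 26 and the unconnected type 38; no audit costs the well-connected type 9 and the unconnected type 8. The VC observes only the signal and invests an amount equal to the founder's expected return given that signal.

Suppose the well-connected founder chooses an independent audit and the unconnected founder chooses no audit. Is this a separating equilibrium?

If types separate, audit earns payment 157 and no audit earns 103.
Well-connected: audit gives 157 − 26 = 131; no audit gives 103 − 9 = 94. No deviation. ✓
Unconnected: no audit gives 103 − 8 = 95; audit gives 157 − 38 = 119. Would deviate. ✗

No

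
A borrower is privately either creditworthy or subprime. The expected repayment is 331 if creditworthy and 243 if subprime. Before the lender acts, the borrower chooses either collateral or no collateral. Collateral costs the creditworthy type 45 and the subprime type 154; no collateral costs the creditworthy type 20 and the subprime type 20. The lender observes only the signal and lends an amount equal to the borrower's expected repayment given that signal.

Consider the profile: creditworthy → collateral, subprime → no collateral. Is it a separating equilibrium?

Yes

Under separation the lender infers type exactly: collateral → creditworthy (pays 331), no collateral → subprime (pays 243).
Creditworthy: collateral gives 331 − 45 = 286; no collateral gives 243 − 20 = 223. No deviation. ✓
Subprime: no collateral gives 243 − 20 = 223; collateral gives 331 − 154 = 177. No deviation. ✓
Neither type gains from mimicking the other.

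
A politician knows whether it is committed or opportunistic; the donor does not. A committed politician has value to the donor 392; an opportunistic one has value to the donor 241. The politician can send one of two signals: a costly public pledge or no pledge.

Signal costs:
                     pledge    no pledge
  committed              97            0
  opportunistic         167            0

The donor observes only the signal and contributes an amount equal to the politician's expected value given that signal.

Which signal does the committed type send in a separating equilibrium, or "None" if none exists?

pledge

Try committed → pledge, opportunistic → no pledge:
  If types separate, pledge earns payment 392 and no pledge earns 241.
  Committed: pledge gives 392 − 97 = 295; no pledge gives 241 − 0 = 241. No deviation. ✓
  Opportunistic: no pledge gives 241 − 0 = 241; pledge gives 392 − 167 = 225. No deviation. ✓
Both hold — the committed type sends pledge.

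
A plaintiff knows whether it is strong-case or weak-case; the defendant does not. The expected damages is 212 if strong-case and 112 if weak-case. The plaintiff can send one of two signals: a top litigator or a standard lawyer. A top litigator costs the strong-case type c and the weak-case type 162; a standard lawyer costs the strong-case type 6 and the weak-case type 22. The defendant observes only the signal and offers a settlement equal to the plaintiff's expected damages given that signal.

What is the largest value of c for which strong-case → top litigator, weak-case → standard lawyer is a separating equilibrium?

Under separation: top litigator → strong-case (pays 212); standard lawyer → weak-case (pays 112).
Weak-case: 112 − 22 = 90 ≥ 212 − 162 = 50. Holds regardless of c. ✓
Strong-case: 212 − c ≥ 112 − 6, so c ≤ 212 − 106 = 106.

106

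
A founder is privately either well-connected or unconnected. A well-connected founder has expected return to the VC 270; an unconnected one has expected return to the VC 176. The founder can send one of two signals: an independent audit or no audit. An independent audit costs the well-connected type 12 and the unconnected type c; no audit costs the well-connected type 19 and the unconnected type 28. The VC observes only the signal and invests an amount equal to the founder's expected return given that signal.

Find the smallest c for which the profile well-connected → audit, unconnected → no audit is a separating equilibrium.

122

Under separation: audit → well-connected (pays 270); no audit → unconnected (pays 176).
Well-connected: 270 − 12 = 258 ≥ 176 − 19 = 157. Holds regardless of c. ✓
Unconnected: 176 − 28 ≥ 270 − c, so c ≥ 270 − 148 = 122.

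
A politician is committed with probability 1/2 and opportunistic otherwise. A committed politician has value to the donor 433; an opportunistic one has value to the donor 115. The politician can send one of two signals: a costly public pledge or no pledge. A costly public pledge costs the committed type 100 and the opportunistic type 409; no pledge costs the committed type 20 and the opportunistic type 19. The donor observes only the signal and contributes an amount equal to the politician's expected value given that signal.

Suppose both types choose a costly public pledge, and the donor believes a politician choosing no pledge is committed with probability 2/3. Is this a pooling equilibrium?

At the pooled signal (pledge) the donor holds the prior 1/2 and pays 1/2·433 + 1/2·115 = 274. Off-path (no pledge) belief 2/3 gives 2/3·433 + 1/3·115 = 327.
Committed: pledge gives 274 − 100 = 174; no pledge gives 327 − 20 = 307. Deviates. ✗
Opportunistic: pledge gives 274 − 409 = -135; no pledge gives 327 − 19 = 308. Deviates. ✗

No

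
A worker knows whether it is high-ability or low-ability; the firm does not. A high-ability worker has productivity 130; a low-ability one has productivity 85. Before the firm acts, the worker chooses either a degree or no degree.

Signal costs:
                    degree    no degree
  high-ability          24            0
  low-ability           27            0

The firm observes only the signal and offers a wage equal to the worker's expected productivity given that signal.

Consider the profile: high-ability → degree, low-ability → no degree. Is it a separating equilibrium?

Under separation the firm infers type exactly: degree → high-ability (pays 130), no degree → low-ability (pays 85).
High-ability: degree gives 130 − 24 = 106; no degree gives 85 − 0 = 85. No deviation. ✓
Low-ability: no degree gives 85 − 0 = 85; degree gives 130 − 27 = 103. Would deviate. ✗

No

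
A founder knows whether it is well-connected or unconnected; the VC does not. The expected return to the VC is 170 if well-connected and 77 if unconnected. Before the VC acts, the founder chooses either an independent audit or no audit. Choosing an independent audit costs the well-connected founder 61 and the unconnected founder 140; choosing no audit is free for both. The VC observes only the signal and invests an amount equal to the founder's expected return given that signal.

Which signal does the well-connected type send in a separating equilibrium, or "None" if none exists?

Try well-connected → audit, unconnected → no audit:
  If types separate, audit earns payment 170 and no audit earns 77.
  Well-connected: audit gives 170 − 61 = 109; no audit gives 77 − 0 = 77. No deviation. ✓
  Unconnected: no audit gives 77 − 0 = 77; audit gives 170 − 140 = 30. No deviation. ✓
Both hold — the well-connected type sends audit.

audit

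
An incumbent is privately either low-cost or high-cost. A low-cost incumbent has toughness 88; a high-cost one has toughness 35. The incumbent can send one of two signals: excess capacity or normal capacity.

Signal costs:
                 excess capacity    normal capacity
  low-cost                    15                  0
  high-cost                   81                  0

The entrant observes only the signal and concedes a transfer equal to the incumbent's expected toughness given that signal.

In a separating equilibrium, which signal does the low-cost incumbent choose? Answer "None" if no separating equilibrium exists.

excess capacity

Try low-cost → excess capacity, high-cost → normal capacity:
  If types separate, excess capacity earns payment 88 and normal capacity earns 35.
  Low-cost: excess capacity gives 88 − 15 = 73; normal capacity gives 35 − 0 = 35. No deviation. ✓
  High-cost: normal capacity gives 35 − 0 = 35; excess capacity gives 88 − 81 = 7. No deviation. ✓
Both hold — the low-cost type sends excess capacity.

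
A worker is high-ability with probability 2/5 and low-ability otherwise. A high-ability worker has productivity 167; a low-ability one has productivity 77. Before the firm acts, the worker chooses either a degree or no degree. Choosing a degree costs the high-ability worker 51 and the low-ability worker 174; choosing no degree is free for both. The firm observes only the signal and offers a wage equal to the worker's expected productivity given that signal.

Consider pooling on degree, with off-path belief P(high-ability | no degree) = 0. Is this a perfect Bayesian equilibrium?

No

On the equilibrium path (degree) the firm holds the prior 2/5 and pays 2/5·167 + 3/5·77 = 113. Off-path (no degree) belief 0 gives 0·167 + 1·77 = 77.
High-ability: degree gives 113 − 51 = 62; no degree gives 77 − 0 = 77. Deviates. ✗
Low-ability: degree gives 113 − 174 = -61; no degree gives 77 − 0 = 77. Deviates. ✗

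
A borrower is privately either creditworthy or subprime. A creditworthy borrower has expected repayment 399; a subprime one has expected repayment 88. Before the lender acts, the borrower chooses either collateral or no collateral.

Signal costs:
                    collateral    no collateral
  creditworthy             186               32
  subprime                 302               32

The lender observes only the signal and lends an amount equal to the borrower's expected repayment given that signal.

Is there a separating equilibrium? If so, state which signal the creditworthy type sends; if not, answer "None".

Try creditworthy → collateral, subprime → no collateral:
  If types separate, collateral earns payment 399 and no collateral earns 88.
  Creditworthy: collateral gives 399 − 186 = 213; no collateral gives 88 − 32 = 56. No deviation. ✓
  Subprime: no collateral gives 88 − 32 = 56; collateral gives 399 − 302 = 97. Would deviate. ✗
Try creditworthy → no collateral, subprime → collateral:
  If types separate, no collateral earns payment 399 and collateral earns 88.
  Creditworthy: no collateral gives 399 − 32 = 367; collateral gives 88 − 186 = -98. No deviation. ✓
  Subprime: collateral gives 88 − 302 = -214; no collateral gives 399 − 32 = 367. Would deviate. ✗
Neither assignment is incentive-compatible.

None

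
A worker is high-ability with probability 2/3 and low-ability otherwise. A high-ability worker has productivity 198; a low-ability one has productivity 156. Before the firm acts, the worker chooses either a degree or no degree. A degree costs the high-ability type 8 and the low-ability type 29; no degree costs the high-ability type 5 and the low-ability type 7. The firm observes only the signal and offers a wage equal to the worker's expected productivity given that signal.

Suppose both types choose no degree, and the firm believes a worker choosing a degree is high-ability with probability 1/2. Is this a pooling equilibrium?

Yes

At the pooled signal (no degree) the firm holds the prior 2/3 and pays 2/3·198 + 1/3·156 = 184. Off-path (degree) belief 1/2 gives 1/2·198 + 1/2·156 = 177.
High-ability: no degree gives 184 − 5 = 179; degree gives 177 − 8 = 169. Stays. ✓
Low-ability: no degree gives 184 − 7 = 177; degree gives 177 − 29 = 148. Stays. ✓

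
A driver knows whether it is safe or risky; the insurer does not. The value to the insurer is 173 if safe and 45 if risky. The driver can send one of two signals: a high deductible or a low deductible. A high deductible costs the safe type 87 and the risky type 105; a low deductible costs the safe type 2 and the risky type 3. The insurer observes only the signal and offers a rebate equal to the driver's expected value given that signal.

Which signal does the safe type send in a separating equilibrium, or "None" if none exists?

Try safe → high deductible, risky → low deductible:
  Under separation the insurer infers type exactly: high deductible → safe (pays 173), low deductible → risky (pays 45).
  Safe: high deductible gives 173 − 87 = 86; low deductible gives 45 − 2 = 43. No deviation. ✓
  Risky: low deductible gives 45 − 3 = 42; high deductible gives 173 − 105 = 68. Would deviate. ✗
Try safe → low deductible, risky → high deductible:
  Under separation the insurer infers type exactly: low deductible → safe (pays 173), high deductible → risky (pays 45).
  Safe: low deductible gives 173 − 2 = 171; high deductible gives 45 − 87 = -42. No deviation. ✓
  Risky: high deductible gives 45 − 105 = -60; low deductible gives 173 − 3 = 170. Would deviate. ✗
Neither assignment is incentive-compatible.

None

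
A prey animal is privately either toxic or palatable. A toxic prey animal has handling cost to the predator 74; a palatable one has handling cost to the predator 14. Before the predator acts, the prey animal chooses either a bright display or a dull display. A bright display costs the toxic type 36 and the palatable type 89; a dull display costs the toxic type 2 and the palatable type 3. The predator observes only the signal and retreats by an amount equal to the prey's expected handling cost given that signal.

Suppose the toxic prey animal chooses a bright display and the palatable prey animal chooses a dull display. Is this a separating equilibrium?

Yes

Under separation the predator infers type exactly: bright display → toxic (pays 74), dull display → palatable (pays 14).
Toxic: bright display gives 74 − 36 = 38; dull display gives 14 − 2 = 12. No deviation. ✓
Palatable: dull display gives 14 − 3 = 11; bright display gives 74 − 89 = -15. No deviation. ✓
Both incentive constraints hold.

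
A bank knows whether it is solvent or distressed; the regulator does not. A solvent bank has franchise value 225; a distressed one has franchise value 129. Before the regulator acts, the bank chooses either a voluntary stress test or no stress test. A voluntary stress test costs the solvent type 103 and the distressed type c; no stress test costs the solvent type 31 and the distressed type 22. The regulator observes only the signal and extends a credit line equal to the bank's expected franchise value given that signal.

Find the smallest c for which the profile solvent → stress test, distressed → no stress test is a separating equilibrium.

118

Under separation: stress test → solvent (pays 225); no stress test → distressed (pays 129).
Solvent: 225 − 103 = 122 ≥ 129 − 31 = 98. Holds regardless of c. ✓
Distressed: 129 − 22 ≥ 225 − c, so c ≥ 225 − 107 = 118.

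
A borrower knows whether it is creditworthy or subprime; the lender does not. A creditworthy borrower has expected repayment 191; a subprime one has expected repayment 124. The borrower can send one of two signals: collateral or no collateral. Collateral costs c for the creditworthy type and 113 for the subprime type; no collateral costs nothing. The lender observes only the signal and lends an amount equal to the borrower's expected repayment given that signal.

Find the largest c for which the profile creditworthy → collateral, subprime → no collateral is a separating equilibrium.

67

Under separation: collateral → creditworthy (pays 191); no collateral → subprime (pays 124).
Subprime: 124 − 0 = 124 ≥ 191 − 113 = 78. Holds regardless of c. ✓
Creditworthy: 191 − c ≥ 124 − 0, so c ≤ 191 − 124 = 67.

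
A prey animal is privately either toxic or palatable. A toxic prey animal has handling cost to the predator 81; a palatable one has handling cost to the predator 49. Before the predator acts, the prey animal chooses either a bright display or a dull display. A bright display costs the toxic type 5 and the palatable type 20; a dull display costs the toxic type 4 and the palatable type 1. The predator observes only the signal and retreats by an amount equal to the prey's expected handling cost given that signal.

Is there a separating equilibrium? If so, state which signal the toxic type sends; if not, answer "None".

Try toxic → bright display, palatable → dull display:
  If types separate, bright display earns payment 81 and dull display earns 49.
  Toxic: bright display gives 81 − 5 = 76; dull display gives 49 − 4 = 45. No deviation. ✓
  Palatable: dull display gives 49 − 1 = 48; bright display gives 81 − 20 = 61. Would deviate. ✗
Try toxic → dull display, palatable → bright display:
  If types separate, dull display earns payment 81 and bright display earns 49.
  Toxic: dull display gives 81 − 4 = 77; bright display gives 49 − 5 = 44. No deviation. ✓
  Palatable: bright display gives 49 − 20 = 29; dull display gives 81 − 1 = 80. Would deviate. ✗
Neither assignment is incentive-compatible.

None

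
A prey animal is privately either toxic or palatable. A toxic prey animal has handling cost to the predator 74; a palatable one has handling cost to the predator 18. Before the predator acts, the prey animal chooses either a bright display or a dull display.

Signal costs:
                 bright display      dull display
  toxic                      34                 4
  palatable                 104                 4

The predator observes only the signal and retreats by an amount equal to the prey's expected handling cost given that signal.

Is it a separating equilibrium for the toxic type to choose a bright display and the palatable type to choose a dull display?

Yes

Under separation the predator infers type exactly: bright display → toxic (pays 74), dull display → palatable (pays 18).
Toxic: bright display gives 74 − 34 = 40; dull display gives 18 − 4 = 14. No deviation. ✓
Palatable: dull display gives 18 − 4 = 14; bright display gives 74 − 104 = -30. No deviation. ✓
Neither type gains from mimicking the other.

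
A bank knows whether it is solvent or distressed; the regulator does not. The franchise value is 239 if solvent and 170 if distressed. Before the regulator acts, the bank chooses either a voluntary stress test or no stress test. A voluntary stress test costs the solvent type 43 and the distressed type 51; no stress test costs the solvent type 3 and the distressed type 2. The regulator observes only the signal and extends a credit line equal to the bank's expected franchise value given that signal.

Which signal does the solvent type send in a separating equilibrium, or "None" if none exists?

Try solvent → stress test, distressed → no stress test:
  If types separate, stress test earns payment 239 and no stress test earns 170.
  Solvent: stress test gives 239 − 43 = 196; no stress test gives 170 − 3 = 167. No deviation. ✓
  Distressed: no stress test gives 170 − 2 = 168; stress test gives 239 − 51 = 188. Would deviate. ✗
Try solvent → no stress test, distressed → stress test:
  If types separate, no stress test earns payment 239 and stress test earns 170.
  Solvent: no stress test gives 239 − 3 = 236; stress test gives 170 − 43 = 127. No deviation. ✓
  Distressed: stress test gives 170 − 51 = 119; no stress test gives 239 − 2 = 237. Would deviate. ✗
Neither assignment is incentive-compatible.

None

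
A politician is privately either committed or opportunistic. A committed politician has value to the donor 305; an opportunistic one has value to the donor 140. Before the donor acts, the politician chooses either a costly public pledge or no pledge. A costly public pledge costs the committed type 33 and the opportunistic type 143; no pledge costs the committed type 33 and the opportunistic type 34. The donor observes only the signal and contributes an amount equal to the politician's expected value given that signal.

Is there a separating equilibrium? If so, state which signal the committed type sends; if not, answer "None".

None

Try committed → pledge, opportunistic → no pledge:
  If types separate, pledge earns payment 305 and no pledge earns 140.
  Committed: pledge gives 305 − 33 = 272; no pledge gives 140 − 33 = 107. No deviation. ✓
  Opportunistic: no pledge gives 140 − 34 = 106; pledge gives 305 − 143 = 162. Would deviate. ✗
Try committed → no pledge, opportunistic → pledge:
  If types separate, no pledge earns payment 305 and pledge earns 140.
  Committed: no pledge gives 305 − 33 = 272; pledge gives 140 − 33 = 107. No deviation. ✓
  Opportunistic: pledge gives 140 − 143 = -3; no pledge gives 305 − 34 = 271. Would deviate. ✗
Neither assignment is incentive-compatible.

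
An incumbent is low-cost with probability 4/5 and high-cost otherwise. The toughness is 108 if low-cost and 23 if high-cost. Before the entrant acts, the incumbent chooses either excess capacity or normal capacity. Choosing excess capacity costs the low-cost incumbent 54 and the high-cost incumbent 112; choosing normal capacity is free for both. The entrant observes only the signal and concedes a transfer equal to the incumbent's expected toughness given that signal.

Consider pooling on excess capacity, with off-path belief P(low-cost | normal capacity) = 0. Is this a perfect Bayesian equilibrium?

On the equilibrium path (excess capacity) the entrant holds the prior 4/5 and pays 4/5·108 + 1/5·23 = 91. Off-path (normal capacity) belief 0 gives 0·108 + 1·23 = 23.
Low-cost: excess capacity gives 91 − 54 = 37; normal capacity gives 23 − 0 = 23. Stays. ✓
High-cost: excess capacity gives 91 − 112 = -21; normal capacity gives 23 − 0 = 23. Deviates. ✗

No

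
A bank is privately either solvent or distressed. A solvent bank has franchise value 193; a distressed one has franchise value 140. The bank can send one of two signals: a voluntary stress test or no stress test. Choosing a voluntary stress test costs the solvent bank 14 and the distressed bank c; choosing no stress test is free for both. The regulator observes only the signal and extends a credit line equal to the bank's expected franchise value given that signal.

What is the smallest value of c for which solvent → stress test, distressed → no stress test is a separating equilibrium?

Under separation: stress test → solvent (pays 193); no stress test → distressed (pays 140).
Solvent: 193 − 14 = 179 ≥ 140 − 0 = 140. Holds regardless of c. ✓
Distressed: 140 − 0 ≥ 193 − c, so c ≥ 193 − 140 = 53.

53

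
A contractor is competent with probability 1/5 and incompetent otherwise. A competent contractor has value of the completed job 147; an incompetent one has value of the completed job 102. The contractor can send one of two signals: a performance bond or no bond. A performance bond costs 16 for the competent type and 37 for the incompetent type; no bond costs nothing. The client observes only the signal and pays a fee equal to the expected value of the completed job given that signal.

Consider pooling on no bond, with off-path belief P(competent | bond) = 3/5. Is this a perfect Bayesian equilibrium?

No

On the equilibrium path (no bond) the client holds the prior 1/5 and pays 1/5·147 + 4/5·102 = 111. Off-path (bond) belief 3/5 gives 3/5·147 + 2/5·102 = 129.
Competent: no bond gives 111 − 0 = 111; bond gives 129 − 16 = 113. Deviates. ✗
Incompetent: no bond gives 111 − 0 = 111; bond gives 129 − 37 = 92. Stays. ✓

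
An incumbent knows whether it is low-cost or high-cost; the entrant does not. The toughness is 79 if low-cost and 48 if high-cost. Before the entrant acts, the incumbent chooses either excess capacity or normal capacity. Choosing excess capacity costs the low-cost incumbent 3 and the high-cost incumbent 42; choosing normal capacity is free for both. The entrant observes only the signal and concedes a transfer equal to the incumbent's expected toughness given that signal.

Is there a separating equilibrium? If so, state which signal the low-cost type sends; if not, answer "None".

Try low-cost → excess capacity, high-cost → normal capacity:
  If types separate, excess capacity earns payment 79 and normal capacity earns 48.
  Low-cost: excess capacity gives 79 − 3 = 76; normal capacity gives 48 − 0 = 48. No deviation. ✓
  High-cost: normal capacity gives 48 − 0 = 48; excess capacity gives 79 − 42 = 37. No deviation. ✓
Both hold — the low-cost type sends excess capacity.

excess capacity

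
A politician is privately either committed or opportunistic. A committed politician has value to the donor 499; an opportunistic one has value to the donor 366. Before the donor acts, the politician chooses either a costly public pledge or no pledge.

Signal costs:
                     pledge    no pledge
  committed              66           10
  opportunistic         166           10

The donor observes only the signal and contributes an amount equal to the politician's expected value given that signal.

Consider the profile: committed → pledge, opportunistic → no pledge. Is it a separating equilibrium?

Yes

If types separate, pledge earns payment 499 and no pledge earns 366.
Committed: pledge gives 499 − 66 = 433; no pledge gives 366 − 10 = 356. No deviation. ✓
Opportunistic: no pledge gives 366 − 10 = 356; pledge gives 499 − 166 = 333. No deviation. ✓
Neither type gains from mimicking the other.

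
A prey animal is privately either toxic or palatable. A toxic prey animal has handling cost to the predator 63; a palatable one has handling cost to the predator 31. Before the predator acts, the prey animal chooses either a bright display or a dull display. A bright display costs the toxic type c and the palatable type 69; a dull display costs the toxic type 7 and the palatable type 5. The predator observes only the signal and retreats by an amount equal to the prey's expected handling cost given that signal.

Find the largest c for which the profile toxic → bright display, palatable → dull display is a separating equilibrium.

Under separation: bright display → toxic (pays 63); dull display → palatable (pays 31).
Palatable: 31 − 5 = 26 ≥ 63 − 69 = -6. Holds regardless of c. ✓
Toxic: 63 − c ≥ 31 − 7, so c ≤ 63 − 24 = 39.

39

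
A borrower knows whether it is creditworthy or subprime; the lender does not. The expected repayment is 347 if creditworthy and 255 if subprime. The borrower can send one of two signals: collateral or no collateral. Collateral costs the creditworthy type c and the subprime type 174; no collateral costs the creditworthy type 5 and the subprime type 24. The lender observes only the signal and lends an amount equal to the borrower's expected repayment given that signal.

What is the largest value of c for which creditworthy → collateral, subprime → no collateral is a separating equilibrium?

Under separation: collateral → creditworthy (pays 347); no collateral → subprime (pays 255).
Subprime: 255 − 24 = 231 ≥ 347 − 174 = 173. Holds regardless of c. ✓
Creditworthy: 347 − c ≥ 255 − 5, so c ≤ 347 − 250 = 97.

97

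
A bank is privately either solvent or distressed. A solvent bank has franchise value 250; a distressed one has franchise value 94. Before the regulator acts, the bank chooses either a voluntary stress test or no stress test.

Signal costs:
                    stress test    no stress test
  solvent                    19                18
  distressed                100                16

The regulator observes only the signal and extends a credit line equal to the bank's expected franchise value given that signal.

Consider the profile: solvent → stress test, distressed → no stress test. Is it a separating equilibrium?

Under separation the regulator infers type exactly: stress test → solvent (pays 250), no stress test → distressed (pays 94).
Solvent: stress test gives 250 − 19 = 231; no stress test gives 94 − 18 = 76. No deviation. ✓
Distressed: no stress test gives 94 − 16 = 78; stress test gives 250 − 100 = 150. Would deviate. ✗

No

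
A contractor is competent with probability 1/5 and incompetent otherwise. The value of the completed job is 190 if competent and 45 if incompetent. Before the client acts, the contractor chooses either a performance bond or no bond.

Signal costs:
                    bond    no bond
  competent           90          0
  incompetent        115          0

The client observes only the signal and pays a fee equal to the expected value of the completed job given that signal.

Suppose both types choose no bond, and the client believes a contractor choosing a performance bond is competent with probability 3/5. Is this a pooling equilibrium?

Yes

At the pooled signal (no bond) the client holds the prior 1/5 and pays 1/5·190 + 4/5·45 = 74. Off-path (bond) belief 3/5 gives 3/5·190 + 2/5·45 = 132.
Competent: no bond gives 74 − 0 = 74; bond gives 132 − 90 = 42. Stays. ✓
Incompetent: no bond gives 74 − 0 = 74; bond gives 132 − 115 = 17. Stays. ✓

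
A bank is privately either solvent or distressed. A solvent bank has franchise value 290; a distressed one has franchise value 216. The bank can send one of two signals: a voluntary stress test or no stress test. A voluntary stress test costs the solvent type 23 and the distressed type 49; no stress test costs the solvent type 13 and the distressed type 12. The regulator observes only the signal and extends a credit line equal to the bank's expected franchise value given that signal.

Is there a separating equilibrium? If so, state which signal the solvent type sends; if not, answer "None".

Try solvent → stress test, distressed → no stress test:
  Under separation the regulator infers type exactly: stress test → solvent (pays 290), no stress test → distressed (pays 216).
  Solvent: stress test gives 290 − 23 = 267; no stress test gives 216 − 13 = 203. No deviation. ✓
  Distressed: no stress test gives 216 − 12 = 204; stress test gives 290 − 49 = 241. Would deviate. ✗
Try solvent → no stress test, distressed → stress test:
  Under separation the regulator infers type exactly: no stress test → solvent (pays 290), stress test → distressed (pays 216).
  Solvent: no stress test gives 290 − 13 = 277; stress test gives 216 − 23 = 193. No deviation. ✓
  Distressed: stress test gives 216 − 49 = 167; no stress test gives 290 − 12 = 278. Would deviate. ✗
Neither assignment is incentive-compatible.

None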